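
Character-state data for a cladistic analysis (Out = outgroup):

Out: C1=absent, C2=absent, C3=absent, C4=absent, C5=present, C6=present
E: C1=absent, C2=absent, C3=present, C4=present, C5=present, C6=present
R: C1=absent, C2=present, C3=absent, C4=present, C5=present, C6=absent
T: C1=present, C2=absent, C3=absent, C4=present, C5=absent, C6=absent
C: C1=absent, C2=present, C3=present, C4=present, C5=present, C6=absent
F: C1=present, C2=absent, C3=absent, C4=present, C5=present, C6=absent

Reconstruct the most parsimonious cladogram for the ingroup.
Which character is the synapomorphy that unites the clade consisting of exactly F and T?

C1

Character polarity is set by the outgroup: the derived state is whichever differs from the outgroup's state, so for C5, C6 the derived state is 'absent', and for the remaining characters it is 'present'.
Only F and T show the derived state 'present' for C1, supporting them as a clade.
C2: derived state 'present' in C and R only — synapomorphy for {C, R}.
C3 (state 'present') occurs in C and E but conflicts with the nesting implied by the other characters — most parsimoniously interpreted as homoplasy.
C4 (derived state 'present') is shared by all ingroup taxa — unites the whole ingroup.
C5 (derived state 'absent') is unique to T (autapomorphy; uninformative for grouping).
C6 (derived state 'absent') is shared by C, F, R, and T — a synapomorphy uniting that clade.
Most parsimonious ingroup topology: (E,((R,C),(T,F))).
The clade {F, T} is supported by C1: its derived state 'present' occurs in exactly those taxa and in no other taxon (including the outgroup).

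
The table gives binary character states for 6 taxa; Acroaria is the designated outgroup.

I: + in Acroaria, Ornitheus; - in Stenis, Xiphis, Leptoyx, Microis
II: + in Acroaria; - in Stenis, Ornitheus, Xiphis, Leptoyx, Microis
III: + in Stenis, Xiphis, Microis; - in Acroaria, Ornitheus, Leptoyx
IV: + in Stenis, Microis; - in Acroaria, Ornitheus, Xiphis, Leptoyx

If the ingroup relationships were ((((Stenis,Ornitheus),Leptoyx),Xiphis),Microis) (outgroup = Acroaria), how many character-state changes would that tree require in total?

Map each character onto ((((Stenis,Ornitheus),Leptoyx),Xiphis),Microis) (rooted by Acroaria) and count the minimum state changes it requires (Fitch parsimony):
I: 2; II: 1; III: 3; IV: 2.
Total tree length = 8.

8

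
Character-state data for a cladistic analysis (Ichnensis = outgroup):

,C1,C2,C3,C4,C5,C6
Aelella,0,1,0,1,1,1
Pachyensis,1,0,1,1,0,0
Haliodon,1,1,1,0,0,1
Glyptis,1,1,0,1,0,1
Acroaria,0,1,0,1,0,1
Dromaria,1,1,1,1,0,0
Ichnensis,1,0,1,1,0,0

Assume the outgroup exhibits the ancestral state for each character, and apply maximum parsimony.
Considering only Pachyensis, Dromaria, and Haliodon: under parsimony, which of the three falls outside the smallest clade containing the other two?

Character polarity is set by the outgroup: the derived state is whichever differs from the outgroup's state, so for C1, C3, C4 the derived state is '0', and for the remaining characters it is '1'.
C1: derived state '0' in Acroaria and Aelella only — synapomorphy for {Acroaria, Aelella}.
Only Acroaria, Aelella, Dromaria, Glyptis, and Haliodon show the derived state '1' for C2, supporting them as a clade.
C3: derived state '0' in Acroaria, Aelella, and Glyptis only — synapomorphy for {Acroaria, Aelella, Glyptis}.
C4: derived state '0' in Haliodon only — an autapomorphy, so it tells us nothing about relationships among taxa.
C5: derived state '1' in Aelella only — an autapomorphy, so it tells us nothing about relationships among taxa.
C6 (derived state '1') is shared by Acroaria, Aelella, Glyptis, and Haliodon — a synapomorphy uniting that clade.
Most parsimonious ingroup topology: (Pachyensis,((((Acroaria,Aelella),Glyptis),Haliodon),Dromaria)).
Haliodon and Dromaria share a more recent common ancestor with each other than either does with Pachyensis, so Pachyensis is the least closely related of the three.

Pachyensis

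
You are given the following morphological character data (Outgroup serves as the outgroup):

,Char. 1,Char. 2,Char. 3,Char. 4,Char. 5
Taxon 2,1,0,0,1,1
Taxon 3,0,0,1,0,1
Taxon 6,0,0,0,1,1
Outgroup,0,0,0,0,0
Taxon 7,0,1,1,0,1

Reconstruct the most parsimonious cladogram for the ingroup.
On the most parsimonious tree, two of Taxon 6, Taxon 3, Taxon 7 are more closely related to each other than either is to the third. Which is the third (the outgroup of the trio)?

Taxon 6

The outgroup has state '0' for every character, so '1' is the derived state throughout.
Char. 1 (derived state '1') is unique to Taxon 2 (autapomorphy; uninformative for grouping).
Char. 2: derived state '1' in Taxon 7 only — an autapomorphy, so it tells us nothing about relationships among taxa.
Char. 3 (derived state '1') is shared by Taxon 3 and Taxon 7 — a synapomorphy uniting that clade.
Char. 4 (derived state '1') is shared by Taxon 2 and Taxon 6 — a synapomorphy uniting that clade.
All ingroup taxa share the derived state '1' for Char. 5; it defines the ingroup but does not resolve relationships within it.
Most parsimonious ingroup topology: ((Taxon 6,Taxon 2),(Taxon 7,Taxon 3)).
Taxon 3 and Taxon 7 share a more recent common ancestor with each other than either does with Taxon 6, so Taxon 6 is the least closely related of the three.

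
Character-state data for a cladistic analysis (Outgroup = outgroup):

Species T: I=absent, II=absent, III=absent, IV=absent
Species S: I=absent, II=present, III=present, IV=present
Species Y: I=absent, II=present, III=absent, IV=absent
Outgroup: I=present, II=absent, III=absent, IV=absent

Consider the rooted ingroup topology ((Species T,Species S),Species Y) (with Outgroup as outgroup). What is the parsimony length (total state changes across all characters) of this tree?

Map each character onto ((Species T,Species S),Species Y) (rooted by Outgroup) and count the minimum state changes it requires (Fitch parsimony):
I: 1; II: 2; III: 1; IV: 1.
Total tree length = 5.

5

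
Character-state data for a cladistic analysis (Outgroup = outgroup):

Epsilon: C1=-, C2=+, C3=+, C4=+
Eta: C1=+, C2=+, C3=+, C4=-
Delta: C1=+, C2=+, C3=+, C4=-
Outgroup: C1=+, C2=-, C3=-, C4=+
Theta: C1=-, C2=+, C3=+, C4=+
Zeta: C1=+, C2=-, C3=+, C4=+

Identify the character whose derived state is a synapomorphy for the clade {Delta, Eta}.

Character polarity is set by the outgroup: the derived state is whichever differs from the outgroup's state, so for C1, C4 the derived state is '-', and for the remaining characters it is '+'.
Only Epsilon and Theta show the derived state '-' for C1, supporting them as a clade.
C2 (derived state '+') is shared by Delta, Epsilon, Eta, and Theta — a synapomorphy uniting that clade.
C3 (derived state '+') is shared by all ingroup taxa — unites the whole ingroup.
C4: derived state '-' in Delta and Eta only — synapomorphy for {Delta, Eta}.
Most parsimonious ingroup topology: (((Theta,Epsilon),(Delta,Eta)),Zeta).
The clade {Delta, Eta} is supported by C4: its derived state '-' occurs in exactly those taxa and in no other taxon (including the outgroup).

C4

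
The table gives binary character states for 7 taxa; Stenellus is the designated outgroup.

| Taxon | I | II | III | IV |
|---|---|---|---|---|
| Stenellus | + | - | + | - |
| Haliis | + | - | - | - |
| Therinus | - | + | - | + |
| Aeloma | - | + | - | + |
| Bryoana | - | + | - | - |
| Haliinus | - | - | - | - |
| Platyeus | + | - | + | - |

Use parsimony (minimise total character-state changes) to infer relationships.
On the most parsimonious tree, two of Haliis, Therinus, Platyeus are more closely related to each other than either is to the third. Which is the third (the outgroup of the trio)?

Platyeus

Character polarity is set by the outgroup: the derived state is whichever differs from the outgroup's state, so for I, III the derived state is '-', and for the remaining characters it is '+'.
I: derived state '-' in Aeloma, Bryoana, Haliinus, and Therinus only — synapomorphy for {Aeloma, Bryoana, Haliinus, Therinus}.
II (derived state '+') is shared by Aeloma, Bryoana, and Therinus — a synapomorphy uniting that clade.
Only Aeloma, Bryoana, Haliinus, Haliis, and Therinus show the derived state '-' for III, supporting them as a clade.
Only Aeloma and Therinus show the derived state '+' for IV, supporting them as a clade.
Most parsimonious ingroup topology: ((Haliis,(((Therinus,Aeloma),Bryoana),Haliinus)),Platyeus).
Haliis and Therinus share a more recent common ancestor with each other than either does with Platyeus, so Platyeus is the least closely related of the three.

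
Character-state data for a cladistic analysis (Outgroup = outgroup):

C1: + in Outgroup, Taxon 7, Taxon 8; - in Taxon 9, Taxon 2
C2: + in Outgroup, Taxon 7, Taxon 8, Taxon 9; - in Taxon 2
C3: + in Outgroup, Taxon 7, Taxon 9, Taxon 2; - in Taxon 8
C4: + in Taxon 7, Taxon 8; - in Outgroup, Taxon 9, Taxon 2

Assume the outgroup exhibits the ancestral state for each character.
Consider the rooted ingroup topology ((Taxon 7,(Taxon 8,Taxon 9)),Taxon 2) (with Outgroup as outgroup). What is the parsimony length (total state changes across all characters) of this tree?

6

Map each character onto ((Taxon 7,(Taxon 8,Taxon 9)),Taxon 2) (rooted by Outgroup) and count the minimum state changes it requires (Fitch parsimony):
C1: 2; C2: 1; C3: 1; C4: 2.
Total tree length = 6.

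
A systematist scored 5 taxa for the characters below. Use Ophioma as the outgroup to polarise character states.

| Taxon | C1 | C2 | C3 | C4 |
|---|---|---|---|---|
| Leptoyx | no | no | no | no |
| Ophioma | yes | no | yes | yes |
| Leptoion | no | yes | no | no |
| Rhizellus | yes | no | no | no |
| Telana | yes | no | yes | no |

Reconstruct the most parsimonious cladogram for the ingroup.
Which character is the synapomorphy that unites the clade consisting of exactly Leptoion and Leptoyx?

C1

Character polarity is set by the outgroup: the derived state is whichever differs from the outgroup's state, so for C1, C3, C4 the derived state is 'no', and for the remaining characters it is 'yes'.
C1 (derived state 'no') is shared by Leptoion and Leptoyx — a synapomorphy uniting that clade.
C2 (derived state 'yes') is unique to Leptoion (autapomorphy; uninformative for grouping).
C3 (derived state 'no') is shared by Leptoion, Leptoyx, and Rhizellus — a synapomorphy uniting that clade.
C4 (derived state 'no') is shared by all ingroup taxa — unites the whole ingroup.
Most parsimonious ingroup topology: (((Leptoyx,Leptoion),Rhizellus),Telana).
The clade {Leptoion, Leptoyx} is supported by C1: its derived state 'no' occurs in exactly those taxa and in no other taxon (including the outgroup).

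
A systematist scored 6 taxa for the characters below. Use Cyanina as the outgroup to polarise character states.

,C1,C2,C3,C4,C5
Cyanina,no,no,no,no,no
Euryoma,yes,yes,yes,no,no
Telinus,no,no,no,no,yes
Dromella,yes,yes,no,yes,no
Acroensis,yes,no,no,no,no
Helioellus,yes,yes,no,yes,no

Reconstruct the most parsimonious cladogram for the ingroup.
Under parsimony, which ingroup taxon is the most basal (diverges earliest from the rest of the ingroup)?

The outgroup has state 'no' for every character, so 'yes' is the derived state throughout.
C1: derived state 'yes' in Acroensis, Dromella, Euryoma, and Helioellus only — synapomorphy for {Acroensis, Dromella, Euryoma, Helioellus}.
C2 (derived state 'yes') is shared by Dromella, Euryoma, and Helioellus — a synapomorphy uniting that clade.
C3: derived state 'yes' in Euryoma only — an autapomorphy, so it tells us nothing about relationships among taxa.
Only Dromella and Helioellus show the derived state 'yes' for C4, supporting them as a clade.
C5: derived state 'yes' in Telinus only — an autapomorphy, so it tells us nothing about relationships among taxa.
Most parsimonious ingroup topology: (((Euryoma,(Dromella,Helioellus)),Acroensis),Telinus).
Telinus is sister to the clade containing all other ingroup taxa, so it is the earliest-diverging (most basal) ingroup lineage.

Telinus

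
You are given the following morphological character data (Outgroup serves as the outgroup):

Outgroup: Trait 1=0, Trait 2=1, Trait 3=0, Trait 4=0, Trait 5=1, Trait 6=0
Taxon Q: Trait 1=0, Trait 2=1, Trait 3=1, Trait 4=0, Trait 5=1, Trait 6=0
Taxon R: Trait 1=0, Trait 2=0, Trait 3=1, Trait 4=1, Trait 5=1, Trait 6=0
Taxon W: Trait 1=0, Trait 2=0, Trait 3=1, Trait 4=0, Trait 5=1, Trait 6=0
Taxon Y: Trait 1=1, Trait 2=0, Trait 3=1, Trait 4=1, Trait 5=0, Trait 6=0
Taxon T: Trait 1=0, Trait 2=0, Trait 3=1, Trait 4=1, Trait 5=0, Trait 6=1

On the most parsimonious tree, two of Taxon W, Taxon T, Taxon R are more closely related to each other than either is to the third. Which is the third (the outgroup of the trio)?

Character polarity is set by the outgroup: the derived state is whichever differs from the outgroup's state, so for Trait 2, Trait 5 the derived state is '0', and for the remaining characters it is '1'.
Trait 1 (derived state '1') is unique to Taxon Y (autapomorphy; uninformative for grouping).
Only Taxon R, Taxon T, Taxon W, and Taxon Y show the derived state '0' for Trait 2, supporting them as a clade.
Trait 3 (derived state '1') is shared by all ingroup taxa — unites the whole ingroup.
Trait 4: derived state '1' in Taxon R, Taxon T, and Taxon Y only — synapomorphy for {Taxon R, Taxon T, Taxon Y}.
Trait 5 (derived state '0') is shared by Taxon T and Taxon Y — a synapomorphy uniting that clade.
Trait 6 (derived state '1') is unique to Taxon T (autapomorphy; uninformative for grouping).
Most parsimonious ingroup topology: (Taxon Q,((Taxon R,(Taxon Y,Taxon T)),Taxon W)).
Taxon R and Taxon T share a more recent common ancestor with each other than either does with Taxon W, so Taxon W is the least closely related of the three.

Taxon W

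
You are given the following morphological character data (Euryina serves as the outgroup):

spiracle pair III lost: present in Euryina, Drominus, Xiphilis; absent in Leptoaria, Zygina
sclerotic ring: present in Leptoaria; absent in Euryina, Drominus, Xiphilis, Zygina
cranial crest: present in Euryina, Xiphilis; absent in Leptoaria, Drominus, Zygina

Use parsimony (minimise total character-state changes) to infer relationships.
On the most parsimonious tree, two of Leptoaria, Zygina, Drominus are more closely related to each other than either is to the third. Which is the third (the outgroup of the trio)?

Drominus

Character polarity is set by the outgroup: the derived state is whichever differs from the outgroup's state, so for spiracle pair III lost, cranial crest the derived state is 'absent', and for the remaining characters it is 'present'.
spiracle pair III lost (derived state 'absent') is shared by Leptoaria and Zygina — a synapomorphy uniting that clade.
sclerotic ring (derived state 'present') is unique to Leptoaria (autapomorphy; uninformative for grouping).
Only Drominus, Leptoaria, and Zygina show the derived state 'absent' for cranial crest, supporting them as a clade.
Most parsimonious ingroup topology: (((Leptoaria,Zygina),Drominus),Xiphilis).
Leptoaria and Zygina share a more recent common ancestor with each other than either does with Drominus, so Drominus is the least closely related of the three.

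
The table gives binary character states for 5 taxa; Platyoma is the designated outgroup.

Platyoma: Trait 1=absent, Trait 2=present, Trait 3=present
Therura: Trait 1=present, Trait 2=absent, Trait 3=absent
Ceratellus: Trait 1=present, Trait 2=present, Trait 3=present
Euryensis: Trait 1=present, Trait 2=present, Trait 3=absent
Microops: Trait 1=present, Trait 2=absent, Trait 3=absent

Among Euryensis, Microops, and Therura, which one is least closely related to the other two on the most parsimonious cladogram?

Euryensis

Character polarity is set by the outgroup: the derived state is whichever differs from the outgroup's state, so for Trait 2, Trait 3 the derived state is 'absent', and for the remaining characters it is 'present'.
All ingroup taxa share the derived state 'present' for Trait 1; it defines the ingroup but does not resolve relationships within it.
Only Microops and Therura show the derived state 'absent' for Trait 2, supporting them as a clade.
Trait 3 (derived state 'absent') is shared by Euryensis, Microops, and Therura — a synapomorphy uniting that clade.
Most parsimonious ingroup topology: (((Therura,Microops),Euryensis),Ceratellus).
Therura and Microops share a more recent common ancestor with each other than either does with Euryensis, so Euryensis is the least closely related of the three.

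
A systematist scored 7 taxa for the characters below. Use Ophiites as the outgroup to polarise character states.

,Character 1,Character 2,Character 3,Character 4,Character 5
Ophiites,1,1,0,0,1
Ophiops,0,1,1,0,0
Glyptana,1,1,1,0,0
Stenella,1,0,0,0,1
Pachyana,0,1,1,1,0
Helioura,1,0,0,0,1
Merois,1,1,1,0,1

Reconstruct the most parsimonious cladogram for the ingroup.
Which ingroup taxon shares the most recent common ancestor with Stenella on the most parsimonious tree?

Character polarity is set by the outgroup: the derived state is whichever differs from the outgroup's state, so for Character 1, Character 2, Character 5 the derived state is '0', and for the remaining characters it is '1'.
Character 1: derived state '0' in Ophiops and Pachyana only — synapomorphy for {Ophiops, Pachyana}.
Only Helioura and Stenella show the derived state '0' for Character 2, supporting them as a clade.
Character 3: derived state '1' in Glyptana, Merois, Ophiops, and Pachyana only — synapomorphy for {Glyptana, Merois, Ophiops, Pachyana}.
Character 4 (derived state '1') is unique to Pachyana (autapomorphy; uninformative for grouping).
Character 5 (derived state '0') is shared by Glyptana, Ophiops, and Pachyana — a synapomorphy uniting that clade.
Most parsimonious ingroup topology: ((((Ophiops,Pachyana),Glyptana),Merois),(Stenella,Helioura)).
Stenella and Helioura form a cherry on this tree, so they are sister taxa.

Helioura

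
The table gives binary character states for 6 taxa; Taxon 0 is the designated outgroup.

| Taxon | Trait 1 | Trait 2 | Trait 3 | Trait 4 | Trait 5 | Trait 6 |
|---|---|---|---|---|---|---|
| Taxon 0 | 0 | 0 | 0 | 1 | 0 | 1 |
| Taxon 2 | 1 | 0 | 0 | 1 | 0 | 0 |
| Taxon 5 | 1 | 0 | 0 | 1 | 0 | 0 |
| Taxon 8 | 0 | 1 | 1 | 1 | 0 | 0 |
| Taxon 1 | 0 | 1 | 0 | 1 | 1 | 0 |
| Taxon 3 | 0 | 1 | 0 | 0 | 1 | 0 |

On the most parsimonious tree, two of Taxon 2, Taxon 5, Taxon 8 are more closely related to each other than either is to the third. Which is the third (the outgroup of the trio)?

Character polarity is set by the outgroup: the derived state is whichever differs from the outgroup's state, so for Trait 4, Trait 6 the derived state is '0', and for the remaining characters it is '1'.
Only Taxon 2 and Taxon 5 show the derived state '1' for Trait 1, supporting them as a clade.
Trait 2: derived state '1' in Taxon 1, Taxon 3, and Taxon 8 only — synapomorphy for {Taxon 1, Taxon 3, Taxon 8}.
Trait 3 (derived state '1') is unique to Taxon 8 (autapomorphy; uninformative for grouping).
Trait 4 (derived state '0') is unique to Taxon 3 (autapomorphy; uninformative for grouping).
Trait 5 (derived state '1') is shared by Taxon 1 and Taxon 3 — a synapomorphy uniting that clade.
Trait 6 (derived state '0') is shared by all ingroup taxa — unites the whole ingroup.
Most parsimonious ingroup topology: ((Taxon 2,Taxon 5),(Taxon 8,(Taxon 1,Taxon 3))).
Taxon 5 and Taxon 2 share a more recent common ancestor with each other than either does with Taxon 8, so Taxon 8 is the least closely related of the three.

Taxon 8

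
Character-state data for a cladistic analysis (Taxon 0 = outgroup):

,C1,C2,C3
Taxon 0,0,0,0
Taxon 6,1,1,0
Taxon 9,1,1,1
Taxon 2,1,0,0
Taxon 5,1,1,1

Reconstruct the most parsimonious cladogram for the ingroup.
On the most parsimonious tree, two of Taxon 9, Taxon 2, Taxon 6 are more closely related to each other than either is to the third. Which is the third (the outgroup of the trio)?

Taxon 2

The outgroup has state '0' for every character, so '1' is the derived state throughout.
C1 (derived state '1') is shared by all ingroup taxa — unites the whole ingroup.
C2: derived state '1' in Taxon 5, Taxon 6, and Taxon 9 only — synapomorphy for {Taxon 5, Taxon 6, Taxon 9}.
C3: derived state '1' in Taxon 5 and Taxon 9 only — synapomorphy for {Taxon 5, Taxon 9}.
Most parsimonious ingroup topology: ((Taxon 6,(Taxon 9,Taxon 5)),Taxon 2).
Taxon 6 and Taxon 9 share a more recent common ancestor with each other than either does with Taxon 2, so Taxon 2 is the least closely related of the three.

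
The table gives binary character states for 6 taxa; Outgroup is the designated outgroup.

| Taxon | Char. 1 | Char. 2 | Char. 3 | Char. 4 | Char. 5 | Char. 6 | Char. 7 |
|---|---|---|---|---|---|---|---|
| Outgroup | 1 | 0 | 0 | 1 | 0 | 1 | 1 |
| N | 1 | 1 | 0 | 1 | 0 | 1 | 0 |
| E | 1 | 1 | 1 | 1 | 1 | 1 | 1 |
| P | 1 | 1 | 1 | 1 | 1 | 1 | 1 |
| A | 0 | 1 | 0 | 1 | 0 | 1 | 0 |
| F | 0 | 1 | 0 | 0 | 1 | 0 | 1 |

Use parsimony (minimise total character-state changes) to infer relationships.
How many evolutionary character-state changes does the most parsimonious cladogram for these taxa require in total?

Character polarity is set by the outgroup: the derived state is whichever differs from the outgroup's state, so for Char. 1, Char. 4, Char. 6, Char. 7 the derived state is '0', and for the remaining characters it is '1'.
Char. 1 (state '0') occurs in A and F but conflicts with the nesting implied by the other characters — most parsimoniously interpreted as homoplasy.
All ingroup taxa share the derived state '1' for Char. 2; it defines the ingroup but does not resolve relationships within it.
Only E and P show the derived state '1' for Char. 3, supporting them as a clade.
Char. 4 (derived state '0') is unique to F (autapomorphy; uninformative for grouping).
Only E, F, and P show the derived state '1' for Char. 5, supporting them as a clade.
Char. 6: derived state '0' in F only — an autapomorphy, so it tells us nothing about relationships among taxa.
Char. 7 (derived state '0') is shared by A and N — a synapomorphy uniting that clade.
Most parsimonious ingroup topology: ((N,A),((E,P),F)).
Changes per character on this tree: Char. 1: 2; Char. 2: 1; Char. 3: 1; Char. 4: 1; Char. 5: 1; Char. 6: 1; Char. 7: 1.
Total = 8.

8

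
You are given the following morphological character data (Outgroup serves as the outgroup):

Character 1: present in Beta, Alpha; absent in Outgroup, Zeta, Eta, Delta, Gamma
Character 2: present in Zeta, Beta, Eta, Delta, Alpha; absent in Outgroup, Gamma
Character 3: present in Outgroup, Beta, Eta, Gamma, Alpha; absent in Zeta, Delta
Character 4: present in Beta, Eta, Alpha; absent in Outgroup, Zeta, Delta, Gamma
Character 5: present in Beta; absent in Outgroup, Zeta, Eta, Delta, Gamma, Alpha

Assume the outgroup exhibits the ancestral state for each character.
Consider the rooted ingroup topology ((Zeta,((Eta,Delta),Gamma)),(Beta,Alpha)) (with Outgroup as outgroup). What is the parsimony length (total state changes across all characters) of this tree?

Map each character onto ((Zeta,((Eta,Delta),Gamma)),(Beta,Alpha)) (rooted by Outgroup) and count the minimum state changes it requires (Fitch parsimony):
Character 1: 1; Character 2: 2; Character 3: 2; Character 4: 2; Character 5: 1.
Total tree length = 8.

8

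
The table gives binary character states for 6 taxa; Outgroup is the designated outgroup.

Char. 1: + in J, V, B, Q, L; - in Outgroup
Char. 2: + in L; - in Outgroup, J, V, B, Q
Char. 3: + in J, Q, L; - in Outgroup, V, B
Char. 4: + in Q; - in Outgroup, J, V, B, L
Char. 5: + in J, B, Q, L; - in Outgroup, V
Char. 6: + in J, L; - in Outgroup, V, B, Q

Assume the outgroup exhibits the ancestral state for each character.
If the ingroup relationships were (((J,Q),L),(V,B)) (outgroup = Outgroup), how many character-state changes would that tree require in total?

Map each character onto (((J,Q),L),(V,B)) (rooted by Outgroup) and count the minimum state changes it requires (Fitch parsimony):
Char. 1: 1; Char. 2: 1; Char. 3: 1; Char. 4: 1; Char. 5: 2; Char. 6: 2.
Total tree length = 8.

8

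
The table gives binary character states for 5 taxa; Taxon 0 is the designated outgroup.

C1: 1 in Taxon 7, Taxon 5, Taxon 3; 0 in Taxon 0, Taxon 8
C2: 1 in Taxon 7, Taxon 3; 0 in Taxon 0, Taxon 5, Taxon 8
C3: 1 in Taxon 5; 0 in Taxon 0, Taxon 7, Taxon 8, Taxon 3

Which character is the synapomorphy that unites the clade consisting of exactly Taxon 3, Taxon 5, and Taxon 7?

The outgroup has state '0' for every character, so '1' is the derived state throughout.
C1: derived state '1' in Taxon 3, Taxon 5, and Taxon 7 only — synapomorphy for {Taxon 3, Taxon 5, Taxon 7}.
Only Taxon 3 and Taxon 7 show the derived state '1' for C2, supporting them as a clade.
C3 (derived state '1') is unique to Taxon 5 (autapomorphy; uninformative for grouping).
Most parsimonious ingroup topology: (((Taxon 7,Taxon 3),Taxon 5),Taxon 8).
The clade {Taxon 3, Taxon 5, Taxon 7} is supported by C1: its derived state '1' occurs in exactly those taxa and in no other taxon (including the outgroup).

C1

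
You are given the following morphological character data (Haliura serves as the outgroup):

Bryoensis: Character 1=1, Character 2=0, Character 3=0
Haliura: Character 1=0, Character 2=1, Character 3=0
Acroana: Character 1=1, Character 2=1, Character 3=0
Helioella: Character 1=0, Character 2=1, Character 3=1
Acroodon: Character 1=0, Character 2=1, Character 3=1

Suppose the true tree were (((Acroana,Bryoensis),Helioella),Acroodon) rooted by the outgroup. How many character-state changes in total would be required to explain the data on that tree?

Map each character onto (((Acroana,Bryoensis),Helioella),Acroodon) (rooted by Haliura) and count the minimum state changes it requires (Fitch parsimony):
Character 1: 1; Character 2: 1; Character 3: 2.
Total tree length = 4.

4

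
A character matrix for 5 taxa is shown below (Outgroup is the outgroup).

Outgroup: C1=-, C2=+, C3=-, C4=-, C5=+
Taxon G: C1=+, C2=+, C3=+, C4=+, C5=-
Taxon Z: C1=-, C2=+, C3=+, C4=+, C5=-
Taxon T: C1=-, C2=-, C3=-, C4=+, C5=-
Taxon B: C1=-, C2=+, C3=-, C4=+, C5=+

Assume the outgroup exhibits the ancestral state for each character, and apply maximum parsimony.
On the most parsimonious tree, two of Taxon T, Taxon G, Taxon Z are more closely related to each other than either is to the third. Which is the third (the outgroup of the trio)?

Taxon T

Character polarity is set by the outgroup: the derived state is whichever differs from the outgroup's state, so for C2, C5 the derived state is '-', and for the remaining characters it is '+'.
C1: derived state '+' in Taxon G only — an autapomorphy, so it tells us nothing about relationships among taxa.
C2 (derived state '-') is unique to Taxon T (autapomorphy; uninformative for grouping).
Only Taxon G and Taxon Z show the derived state '+' for C3, supporting them as a clade.
C4 (derived state '+') is shared by all ingroup taxa — unites the whole ingroup.
C5 (derived state '-') is shared by Taxon G, Taxon T, and Taxon Z — a synapomorphy uniting that clade.
Most parsimonious ingroup topology: (((Taxon G,Taxon Z),Taxon T),Taxon B).
Taxon G and Taxon Z share a more recent common ancestor with each other than either does with Taxon T, so Taxon T is the least closely related of the three.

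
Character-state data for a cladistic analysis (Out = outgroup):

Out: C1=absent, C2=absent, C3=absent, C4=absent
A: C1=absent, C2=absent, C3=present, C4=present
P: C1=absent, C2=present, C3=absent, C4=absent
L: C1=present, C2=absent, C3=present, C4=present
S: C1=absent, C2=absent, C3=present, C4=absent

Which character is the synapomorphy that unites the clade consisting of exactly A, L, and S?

The outgroup has state 'absent' for every character, so 'present' is the derived state throughout.
C1: derived state 'present' in L only — an autapomorphy, so it tells us nothing about relationships among taxa.
C2: derived state 'present' in P only — an autapomorphy, so it tells us nothing about relationships among taxa.
C3 (derived state 'present') is shared by A, L, and S — a synapomorphy uniting that clade.
C4 (derived state 'present') is shared by A and L — a synapomorphy uniting that clade.
Most parsimonious ingroup topology: (((A,L),S),P).
The clade {A, L, S} is supported by C3: its derived state 'present' occurs in exactly those taxa and in no other taxon (including the outgroup).

C3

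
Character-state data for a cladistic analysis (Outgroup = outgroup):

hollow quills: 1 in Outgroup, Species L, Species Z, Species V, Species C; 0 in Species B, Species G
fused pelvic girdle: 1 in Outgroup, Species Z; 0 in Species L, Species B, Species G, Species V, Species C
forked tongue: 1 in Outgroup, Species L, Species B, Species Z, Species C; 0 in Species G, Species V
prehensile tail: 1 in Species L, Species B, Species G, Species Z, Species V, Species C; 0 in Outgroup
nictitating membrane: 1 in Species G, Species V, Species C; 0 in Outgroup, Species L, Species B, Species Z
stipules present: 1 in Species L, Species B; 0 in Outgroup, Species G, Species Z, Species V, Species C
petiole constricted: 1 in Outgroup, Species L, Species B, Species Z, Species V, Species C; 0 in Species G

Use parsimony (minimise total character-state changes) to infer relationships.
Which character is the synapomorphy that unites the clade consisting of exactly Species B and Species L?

stipules present

Character polarity is set by the outgroup: the derived state is whichever differs from the outgroup's state, so for hollow quills, fused pelvic girdle, forked tongue, petiole constricted the derived state is '0', and for the remaining characters it is '1'.
hollow quills groups Species B and Species G, which is incompatible with the clades supported by the remaining characters; treating it as convergent (homoplasy) costs fewer steps than any alternative tree.
Only Species B, Species C, Species G, Species L, and Species V show the derived state '0' for fused pelvic girdle, supporting them as a clade.
forked tongue (derived state '0') is shared by Species G and Species V — a synapomorphy uniting that clade.
prehensile tail (derived state '1') is shared by all ingroup taxa — unites the whole ingroup.
Only Species C, Species G, and Species V show the derived state '1' for nictitating membrane, supporting them as a clade.
stipules present: derived state '1' in Species B and Species L only — synapomorphy for {Species B, Species L}.
petiole constricted: derived state '0' in Species G only — an autapomorphy, so it tells us nothing about relationships among taxa.
Most parsimonious ingroup topology: (((Species L,Species B),((Species G,Species V),Species C)),Species Z).
The clade {Species B, Species L} is supported by stipules present: its derived state '1' occurs in exactly those taxa and in no other taxon (including the outgroup).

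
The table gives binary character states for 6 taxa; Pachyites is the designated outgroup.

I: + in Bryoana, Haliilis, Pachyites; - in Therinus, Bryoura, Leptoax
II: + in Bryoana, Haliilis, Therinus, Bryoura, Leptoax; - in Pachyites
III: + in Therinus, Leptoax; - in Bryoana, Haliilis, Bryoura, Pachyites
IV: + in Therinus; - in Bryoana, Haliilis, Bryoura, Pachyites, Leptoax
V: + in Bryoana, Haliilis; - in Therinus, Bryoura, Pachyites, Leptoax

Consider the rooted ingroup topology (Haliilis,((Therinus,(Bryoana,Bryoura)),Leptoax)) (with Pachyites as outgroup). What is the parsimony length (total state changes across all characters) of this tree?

8

Map each character onto (Haliilis,((Therinus,(Bryoana,Bryoura)),Leptoax)) (rooted by Pachyites) and count the minimum state changes it requires (Fitch parsimony):
I: 2; II: 1; III: 2; IV: 1; V: 2.
Total tree length = 8.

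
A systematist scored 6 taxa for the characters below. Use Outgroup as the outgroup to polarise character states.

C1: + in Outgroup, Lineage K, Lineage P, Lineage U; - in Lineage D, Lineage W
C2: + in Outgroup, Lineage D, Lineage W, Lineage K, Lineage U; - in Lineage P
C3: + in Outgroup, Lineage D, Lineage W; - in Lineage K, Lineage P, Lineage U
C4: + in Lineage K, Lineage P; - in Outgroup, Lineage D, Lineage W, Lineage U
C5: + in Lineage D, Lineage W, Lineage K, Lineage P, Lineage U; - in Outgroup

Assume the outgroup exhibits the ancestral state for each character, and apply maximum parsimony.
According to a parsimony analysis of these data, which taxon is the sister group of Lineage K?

Character polarity is set by the outgroup: the derived state is whichever differs from the outgroup's state, so for C1, C2, C3 the derived state is '-', and for the remaining characters it is '+'.
C1 (derived state '-') is shared by Lineage D and Lineage W — a synapomorphy uniting that clade.
C2 (derived state '-') is unique to Lineage P (autapomorphy; uninformative for grouping).
Only Lineage K, Lineage P, and Lineage U show the derived state '-' for C3, supporting them as a clade.
C4 (derived state '+') is shared by Lineage K and Lineage P — a synapomorphy uniting that clade.
All ingroup taxa share the derived state '+' for C5; it defines the ingroup but does not resolve relationships within it.
Most parsimonious ingroup topology: ((Lineage D,Lineage W),((Lineage K,Lineage P),Lineage U)).
Lineage K and Lineage P form a cherry on this tree, so they are sister taxa.

Lineage P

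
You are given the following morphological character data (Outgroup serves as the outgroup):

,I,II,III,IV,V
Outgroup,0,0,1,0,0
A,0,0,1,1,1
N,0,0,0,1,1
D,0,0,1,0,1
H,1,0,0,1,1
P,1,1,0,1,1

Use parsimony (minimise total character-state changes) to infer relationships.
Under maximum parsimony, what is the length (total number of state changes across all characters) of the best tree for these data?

Character polarity is set by the outgroup: the derived state is whichever differs from the outgroup's state, so for III the derived state is '0', and for the remaining characters it is '1'.
I: derived state '1' in H and P only — synapomorphy for {H, P}.
II: derived state '1' in P only — an autapomorphy, so it tells us nothing about relationships among taxa.
III (derived state '0') is shared by H, N, and P — a synapomorphy uniting that clade.
Only A, H, N, and P show the derived state '1' for IV, supporting them as a clade.
All ingroup taxa share the derived state '1' for V; it defines the ingroup but does not resolve relationships within it.
Most parsimonious ingroup topology: ((A,(N,(H,P))),D).
Changes per character on this tree: I: 1; II: 1; III: 1; IV: 1; V: 1.
Total = 5.

5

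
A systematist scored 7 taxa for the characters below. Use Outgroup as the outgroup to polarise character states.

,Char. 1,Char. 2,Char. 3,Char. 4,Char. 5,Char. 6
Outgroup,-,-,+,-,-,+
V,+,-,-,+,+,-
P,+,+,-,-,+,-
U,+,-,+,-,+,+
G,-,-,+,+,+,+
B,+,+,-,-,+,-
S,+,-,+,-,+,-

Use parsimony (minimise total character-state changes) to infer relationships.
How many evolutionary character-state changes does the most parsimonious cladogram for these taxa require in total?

7

Character polarity is set by the outgroup: the derived state is whichever differs from the outgroup's state, so for Char. 3, Char. 6 the derived state is '-', and for the remaining characters it is '+'.
Char. 1: derived state '+' in B, P, S, U, and V only — synapomorphy for {B, P, S, U, V}.
Char. 2 (derived state '+') is shared by B and P — a synapomorphy uniting that clade.
Char. 3: derived state '-' in B, P, and V only — synapomorphy for {B, P, V}.
Char. 4 groups G and V, which is incompatible with the clades supported by the remaining characters; treating it as convergent (homoplasy) costs fewer steps than any alternative tree.
Char. 5 (derived state '+') is shared by all ingroup taxa — unites the whole ingroup.
Char. 6 (derived state '-') is shared by B, P, S, and V — a synapomorphy uniting that clade.
Most parsimonious ingroup topology: ((((V,(P,B)),S),U),G).
Changes per character on this tree: Char. 1: 1; Char. 2: 1; Char. 3: 1; Char. 4: 2; Char. 5: 1; Char. 6: 1.
Total = 7.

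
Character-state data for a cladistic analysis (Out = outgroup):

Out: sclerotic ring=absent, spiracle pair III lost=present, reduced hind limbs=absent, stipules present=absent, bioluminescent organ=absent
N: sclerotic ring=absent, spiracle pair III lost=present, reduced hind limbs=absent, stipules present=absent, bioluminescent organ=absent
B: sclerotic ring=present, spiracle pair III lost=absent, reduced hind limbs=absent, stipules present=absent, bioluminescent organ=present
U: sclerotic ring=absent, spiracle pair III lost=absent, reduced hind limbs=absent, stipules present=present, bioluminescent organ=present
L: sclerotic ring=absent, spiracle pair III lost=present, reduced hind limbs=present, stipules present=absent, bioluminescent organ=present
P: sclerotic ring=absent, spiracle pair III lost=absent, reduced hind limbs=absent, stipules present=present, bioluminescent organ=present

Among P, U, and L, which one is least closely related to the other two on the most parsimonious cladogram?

Character polarity is set by the outgroup: the derived state is whichever differs from the outgroup's state, so for spiracle pair III lost the derived state is 'absent', and for the remaining characters it is 'present'.
sclerotic ring: derived state 'present' in B only — an autapomorphy, so it tells us nothing about relationships among taxa.
spiracle pair III lost (derived state 'absent') is shared by B, P, and U — a synapomorphy uniting that clade.
reduced hind limbs (derived state 'present') is unique to L (autapomorphy; uninformative for grouping).
stipules present (derived state 'present') is shared by P and U — a synapomorphy uniting that clade.
bioluminescent organ: derived state 'present' in B, L, P, and U only — synapomorphy for {B, L, P, U}.
Most parsimonious ingroup topology: (N,((B,(U,P)),L)).
P and U share a more recent common ancestor with each other than either does with L, so L is the least closely related of the three.

L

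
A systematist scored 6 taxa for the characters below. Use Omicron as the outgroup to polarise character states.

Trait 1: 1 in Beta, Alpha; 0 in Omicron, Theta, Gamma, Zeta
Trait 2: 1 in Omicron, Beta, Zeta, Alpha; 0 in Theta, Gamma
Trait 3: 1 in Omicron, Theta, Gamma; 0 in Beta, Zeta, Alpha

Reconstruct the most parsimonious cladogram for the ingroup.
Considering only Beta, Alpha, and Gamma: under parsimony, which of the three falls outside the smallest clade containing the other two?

Character polarity is set by the outgroup: the derived state is whichever differs from the outgroup's state, so for Trait 2, Trait 3 the derived state is '0', and for the remaining characters it is '1'.
Only Alpha and Beta show the derived state '1' for Trait 1, supporting them as a clade.
Trait 2 (derived state '0') is shared by Gamma and Theta — a synapomorphy uniting that clade.
Trait 3: derived state '0' in Alpha, Beta, and Zeta only — synapomorphy for {Alpha, Beta, Zeta}.
Most parsimonious ingroup topology: ((Theta,Gamma),((Beta,Alpha),Zeta)).
Beta and Alpha share a more recent common ancestor with each other than either does with Gamma, so Gamma is the least closely related of the three.

Gamma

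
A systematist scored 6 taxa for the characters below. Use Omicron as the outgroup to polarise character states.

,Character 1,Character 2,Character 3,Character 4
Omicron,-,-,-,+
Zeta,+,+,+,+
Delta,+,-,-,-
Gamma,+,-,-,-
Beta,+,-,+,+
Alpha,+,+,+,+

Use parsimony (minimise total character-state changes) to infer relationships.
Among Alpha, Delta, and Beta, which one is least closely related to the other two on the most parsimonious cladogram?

Delta

Character polarity is set by the outgroup: the derived state is whichever differs from the outgroup's state, so for Character 4 the derived state is '-', and for the remaining characters it is '+'.
Character 1 (derived state '+') is shared by all ingroup taxa — unites the whole ingroup.
Only Alpha and Zeta show the derived state '+' for Character 2, supporting them as a clade.
Character 3: derived state '+' in Alpha, Beta, and Zeta only — synapomorphy for {Alpha, Beta, Zeta}.
Only Delta and Gamma show the derived state '-' for Character 4, supporting them as a clade.
Most parsimonious ingroup topology: (((Zeta,Alpha),Beta),(Delta,Gamma)).
Alpha and Beta share a more recent common ancestor with each other than either does with Delta, so Delta is the least closely related of the three.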